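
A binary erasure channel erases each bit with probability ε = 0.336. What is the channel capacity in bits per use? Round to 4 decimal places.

0.6640 bits

Binary erasure channel: capacity C = 1 − ε.
C = 1 − 0.336 = 0.6640 bits per channel use.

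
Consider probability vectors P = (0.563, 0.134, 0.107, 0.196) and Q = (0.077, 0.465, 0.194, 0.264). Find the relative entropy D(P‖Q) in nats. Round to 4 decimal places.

0.8313 nats

D(P‖Q) = Σ p·ln(p/q).
  0.563·ln(0.563/0.077) = 1.12007
  0.134·ln(0.134/0.465) = -0.16672
  0.107·ln(0.107/0.194) = -0.06367
  0.196·ln(0.196/0.264) = -0.05838
D(P‖Q) = 0.8313 nats.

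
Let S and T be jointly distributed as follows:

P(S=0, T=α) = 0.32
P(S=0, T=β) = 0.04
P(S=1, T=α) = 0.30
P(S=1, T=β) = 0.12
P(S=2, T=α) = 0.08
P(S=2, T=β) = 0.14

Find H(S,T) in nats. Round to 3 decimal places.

H(S,T) = −Σ p(x,y)·ln p(x,y) over all 6 cells.
  cell (0,α): −0.32·ln0.32 = 0.3646
  cell (0,β): −0.04·ln0.04 = 0.1288
  cell (1,α): −0.30·ln0.30 = 0.3612
  cell (1,β): −0.12·ln0.12 = 0.2544
  cell (2,α): −0.08·ln0.08 = 0.2021
  cell (2,β): −0.14·ln0.14 = 0.2753
Sum = 1.586 nats.

1.586 nats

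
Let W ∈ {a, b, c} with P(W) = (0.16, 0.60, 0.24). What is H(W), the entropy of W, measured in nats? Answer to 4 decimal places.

0.9422 nats

H(W) = −Σ p·ln p.
  −(0.16)·ln(0.16) = 0.29321
  −(0.60)·ln(0.60) = 0.30650
  −(0.24)·ln(0.24) = 0.34251
Sum: 0.29321 + 0.30650 + 0.34251 = 0.9422 nats.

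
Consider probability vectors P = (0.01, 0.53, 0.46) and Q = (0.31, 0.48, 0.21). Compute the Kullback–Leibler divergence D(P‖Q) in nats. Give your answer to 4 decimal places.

D(P‖Q) = Σ p·ln(p/q).
  0.01·ln(0.01/0.31) = -0.03434
  0.53·ln(0.53/0.48) = 0.05252
  0.46·ln(0.46/0.21) = 0.36069
D(P‖Q) = 0.3789 nats.

0.3789 nats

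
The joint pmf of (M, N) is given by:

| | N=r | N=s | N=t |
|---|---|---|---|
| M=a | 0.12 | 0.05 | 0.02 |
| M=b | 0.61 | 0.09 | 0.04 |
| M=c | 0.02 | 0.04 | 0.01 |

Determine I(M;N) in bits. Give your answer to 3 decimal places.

Marginals: p(M) = (0.1900, 0.7400, 0.0700), p(N) = (0.7500, 0.1800, 0.0700).
I(M;N) = H(M) + H(N) − H(M,N).
H(M) = 1.0452, H(N) = 1.0251, H(M,N) = 1.9945.
I(M;N) = 1.0452 + 1.0251 − 1.9945 = 0.076 bits.

0.076 bits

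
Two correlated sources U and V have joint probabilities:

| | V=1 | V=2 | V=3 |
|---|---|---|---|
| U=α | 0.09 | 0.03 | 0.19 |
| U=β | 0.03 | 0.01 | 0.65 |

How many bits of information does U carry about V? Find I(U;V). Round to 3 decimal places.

0.115 bits

Marginals: p(U) = (0.3100, 0.6900), p(V) = (0.1200, 0.0400, 0.8400).
I(U;V) = Σ p(x,y)·log₂[p(x,y)/(p(x)p(y))].
  (α,1): 0.09·log₂(2.4194) = 0.1147
  (α,2): 0.03·log₂(2.4194) = 0.0382
  (α,3): 0.19·log₂(0.7296) = -0.0864
  (β,1): 0.03·log₂(0.3623) = -0.0439
  (β,2): 0.01·log₂(0.3623) = -0.0146
  (β,3): 0.65·log₂(1.1215) = 0.1075
Sum = 0.115 bits.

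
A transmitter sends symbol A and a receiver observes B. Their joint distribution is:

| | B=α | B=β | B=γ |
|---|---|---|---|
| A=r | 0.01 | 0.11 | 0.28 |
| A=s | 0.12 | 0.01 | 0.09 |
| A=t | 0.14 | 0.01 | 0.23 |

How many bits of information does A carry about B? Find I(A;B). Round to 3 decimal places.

0.246 bits

Marginals: p(A) = (0.4000, 0.2200, 0.3800), p(B) = (0.2700, 0.1300, 0.6000).
I(A;B) = Σ p(x,y)·log₂[p(x,y)/(p(x)p(y))].
  (r,α): 0.01·log₂(0.0926) = -0.0343
  (r,β): 0.11·log₂(2.1154) = 0.1189
  (r,γ): 0.28·log₂(1.1667) = 0.0623
  (s,α): 0.12·log₂(2.0202) = 0.1217
  (s,β): 0.01·log₂(0.3497) = -0.0152
  (s,γ): 0.09·log₂(0.6818) = -0.0497
  (t,α): 0.14·log₂(1.3645) = 0.0628
  (t,β): 0.01·log₂(0.2024) = -0.0230
  (t,γ): 0.23·log₂(1.0088) = 0.0029
Sum = 0.246 bits.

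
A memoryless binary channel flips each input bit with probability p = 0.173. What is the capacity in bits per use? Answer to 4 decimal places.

Binary symmetric channel: C = 1 − h₂(ε) where h₂ is the binary entropy function.
h₂(0.173) = −0.173·log₂0.173 − 0.827·log₂0.827 = 0.6645.
C = 1 − 0.6645 = 0.3355 bits per channel use.

0.3355 bits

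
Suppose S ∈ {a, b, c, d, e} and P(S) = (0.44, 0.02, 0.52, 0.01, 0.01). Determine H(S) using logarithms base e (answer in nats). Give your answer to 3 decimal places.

H(S) = −Σ p·ln p.
  −(0.44)·ln(0.44) = 0.3612
  −(0.02)·ln(0.02) = 0.0782
  −(0.52)·ln(0.52) = 0.3400
  −(0.01)·ln(0.01) = 0.0461
  −(0.01)·ln(0.01) = 0.0461
Sum: 0.3612 + 0.0782 + 0.3400 + 0.0461 + 0.0461 = 0.872 nats.

0.872 nats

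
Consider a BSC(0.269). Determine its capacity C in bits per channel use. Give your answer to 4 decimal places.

Binary symmetric channel: C = 1 − h₂(ε) where h₂ is the binary entropy function.
h₂(0.269) = −0.269·log₂0.269 − 0.731·log₂0.731 = 0.8400.
C = 1 − 0.8400 = 0.1600 bits per channel use.

0.1600 bits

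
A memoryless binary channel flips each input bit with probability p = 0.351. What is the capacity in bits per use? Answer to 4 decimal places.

Binary symmetric channel: C = 1 − h₂(ε) where h₂ is the binary entropy function.
h₂(0.351) = −0.351·log₂0.351 − 0.649·log₂0.649 = 0.9350.
C = 1 − 0.9350 = 0.0650 bits per channel use.

0.0650 bits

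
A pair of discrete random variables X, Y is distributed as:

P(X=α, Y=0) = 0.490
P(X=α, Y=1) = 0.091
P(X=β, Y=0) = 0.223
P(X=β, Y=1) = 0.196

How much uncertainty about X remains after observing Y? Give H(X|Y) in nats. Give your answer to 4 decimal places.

0.6223 nats

Chain rule: H(X|Y) = H(X,Y) − H(Y).
Marginals: p(X) = (0.5810, 0.4190), p(Y) = (0.7130, 0.2870).
H(X,Y) = 1.2217 nats; H(Y) = 0.5994 nats.
H(X|Y) = 1.2217 − 0.5994 = 0.6223 nats.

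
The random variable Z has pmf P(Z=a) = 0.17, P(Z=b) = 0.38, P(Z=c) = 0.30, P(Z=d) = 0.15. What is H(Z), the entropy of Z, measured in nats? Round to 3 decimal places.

1.315 nats

H(Z) = −Σ p·ln p.
  −(0.17)·ln(0.17) = 0.3012
  −(0.38)·ln(0.38) = 0.3677
  −(0.30)·ln(0.30) = 0.3612
  −(0.15)·ln(0.15) = 0.2846
Sum: 0.3012 + 0.3677 + 0.3612 + 0.2846 = 1.315 nats.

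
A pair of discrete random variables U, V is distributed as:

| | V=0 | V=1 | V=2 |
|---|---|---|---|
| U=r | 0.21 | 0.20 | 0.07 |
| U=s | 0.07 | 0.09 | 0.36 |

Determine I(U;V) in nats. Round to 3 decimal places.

0.164 nats

Marginals: p(U) = (0.4800, 0.5200), p(V) = (0.2800, 0.2900, 0.4300).
I(U;V) = Σ p(x,y)·ln[p(x,y)/(p(x)p(y))].
  (r,0): 0.21·ln(1.5625) = 0.0937
  (r,1): 0.20·ln(1.4368) = 0.0725
  (r,2): 0.07·ln(0.3391) = -0.0757
  (s,0): 0.07·ln(0.4808) = -0.0513
  (s,1): 0.09·ln(0.5968) = -0.0465
  (s,2): 0.36·ln(1.6100) = 0.1714
Sum = 0.164 nats.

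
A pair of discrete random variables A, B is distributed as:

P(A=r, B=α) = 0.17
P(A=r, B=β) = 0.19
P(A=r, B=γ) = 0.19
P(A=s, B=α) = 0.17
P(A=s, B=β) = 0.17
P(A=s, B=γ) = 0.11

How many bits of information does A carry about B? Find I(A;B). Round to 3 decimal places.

0.009 bits

Marginals: p(A) = (0.5500, 0.4500), p(B) = (0.3400, 0.3600, 0.3000).
I(A;B) = H(A) + H(B) − H(A,B).
H(A) = 0.9928, H(B) = 1.5809, H(A,B) = 2.5645.
I(A;B) = 0.9928 + 1.5809 − 2.5645 = 0.009 bits.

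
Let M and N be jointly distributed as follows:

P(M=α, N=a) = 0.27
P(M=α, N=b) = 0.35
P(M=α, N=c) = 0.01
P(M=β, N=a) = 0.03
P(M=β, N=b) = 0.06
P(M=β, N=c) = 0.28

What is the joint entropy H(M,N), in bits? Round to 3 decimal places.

H(M,N) = −Σ p(x,y)·log₂ p(x,y) over all 6 cells.
  cell (α,a): −0.27·log₂0.27 = 0.5100
  cell (α,b): −0.35·log₂0.35 = 0.5301
  cell (α,c): −0.01·log₂0.01 = 0.0664
  cell (β,a): −0.03·log₂0.03 = 0.1518
  cell (β,b): −0.06·log₂0.06 = 0.2435
  cell (β,c): −0.28·log₂0.28 = 0.5142
Sum = 2.016 bits.

2.016 bits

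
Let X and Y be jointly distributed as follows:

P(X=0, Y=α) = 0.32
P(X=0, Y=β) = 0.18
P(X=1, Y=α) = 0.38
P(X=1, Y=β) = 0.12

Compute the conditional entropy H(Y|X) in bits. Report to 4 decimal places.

0.8689 bits

Marginals: p(X) = (0.5000, 0.5000), p(Y) = (0.7000, 0.3000).
H(Y|X) = Σ p(X) · H(Y|X=·).
  X=0: p=0.5000, H(Y|X=0) = 0.9427
  X=1: p=0.5000, H(Y|X=1) = 0.7950
Weighted sum = 0.8689 bits.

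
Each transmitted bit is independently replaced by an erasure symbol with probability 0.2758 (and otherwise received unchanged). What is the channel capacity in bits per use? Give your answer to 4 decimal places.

0.7242 bits

Binary erasure channel: capacity C = 1 − ε.
C = 1 − 0.2758 = 0.7242 bits per channel use.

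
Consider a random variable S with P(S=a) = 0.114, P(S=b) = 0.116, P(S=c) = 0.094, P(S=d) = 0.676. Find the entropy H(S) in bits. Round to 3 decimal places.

1.420 bits

H(S) = −Σ p·log₂ p.
  −(0.114)·log₂(0.114) = 0.3571
  −(0.116)·log₂(0.116) = 0.3605
  −(0.094)·log₂(0.094) = 0.3207
  −(0.676)·log₂(0.676) = 0.3819
Sum: 0.3571 + 0.3605 + 0.3207 + 0.3819 = 1.420 bits.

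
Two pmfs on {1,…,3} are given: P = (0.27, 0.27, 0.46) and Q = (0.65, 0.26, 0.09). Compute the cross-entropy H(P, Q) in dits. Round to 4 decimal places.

0.6895 dits

H(P,Q) = −Σ p·log₁₀ q.
  −0.27·log₁₀(0.65) = 0.05051
  −0.27·log₁₀(0.26) = 0.15796
  −0.46·log₁₀(0.09) = 0.48105
H(P,Q) = 0.6895 dits.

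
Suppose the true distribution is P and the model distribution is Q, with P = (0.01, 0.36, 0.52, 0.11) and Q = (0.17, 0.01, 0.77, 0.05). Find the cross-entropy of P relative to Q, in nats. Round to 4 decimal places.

H(P,Q) = −Σ p·ln q.
  −0.01·ln(0.17) = 0.01772
  −0.36·ln(0.01) = 1.65786
  −0.52·ln(0.77) = 0.13591
  −0.11·ln(0.05) = 0.32953
H(P,Q) = 2.1410 nats.

2.1410 nats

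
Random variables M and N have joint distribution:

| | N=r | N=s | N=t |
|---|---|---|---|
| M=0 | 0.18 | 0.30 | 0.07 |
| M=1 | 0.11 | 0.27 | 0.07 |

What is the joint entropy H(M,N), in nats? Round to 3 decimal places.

1.638 nats

H(M,N) = −Σ p(x,y)·ln p(x,y) over all 6 cells.
  cell (0,r): −0.18·ln0.18 = 0.3087
  cell (0,s): −0.30·ln0.30 = 0.3612
  cell (0,t): −0.07·ln0.07 = 0.1861
  cell (1,r): −0.11·ln0.11 = 0.2428
  cell (1,s): −0.27·ln0.27 = 0.3535
  cell (1,t): −0.07·ln0.07 = 0.1861
Sum = 1.638 nats.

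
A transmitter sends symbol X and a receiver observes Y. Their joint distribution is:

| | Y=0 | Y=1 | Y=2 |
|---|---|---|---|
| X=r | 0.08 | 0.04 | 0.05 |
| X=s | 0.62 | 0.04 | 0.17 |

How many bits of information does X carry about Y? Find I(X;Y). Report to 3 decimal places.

0.049 bits

Marginals: p(X) = (0.1700, 0.8300), p(Y) = (0.7000, 0.0800, 0.2200).
I(X;Y) = Σ p(x,y)·log₂[p(x,y)/(p(x)p(y))].
  (r,0): 0.08·log₂(0.6723) = -0.0458
  (r,1): 0.04·log₂(2.9412) = 0.0623
  (r,2): 0.05·log₂(1.3369) = 0.0209
  (s,0): 0.62·log₂(1.0671) = 0.0581
  (s,1): 0.04·log₂(0.6024) = -0.0292
  (s,2): 0.17·log₂(0.9310) = -0.0175
Sum = 0.049 bits.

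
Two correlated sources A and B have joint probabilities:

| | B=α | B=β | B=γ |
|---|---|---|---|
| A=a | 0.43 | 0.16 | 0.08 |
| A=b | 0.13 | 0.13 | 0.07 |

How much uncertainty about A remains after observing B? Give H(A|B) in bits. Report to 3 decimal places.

0.875 bits

Marginals: p(A) = (0.6700, 0.3300), p(B) = (0.5600, 0.2900, 0.1500).
H(A|B) = Σ p(B) · H(A|B=·).
  B=α: p=0.5600, H(A|B=α) = 0.7817
  B=β: p=0.2900, H(A|B=β) = 0.9923
  B=γ: p=0.1500, H(A|B=γ) = 0.9968
Weighted sum = 0.875 bits.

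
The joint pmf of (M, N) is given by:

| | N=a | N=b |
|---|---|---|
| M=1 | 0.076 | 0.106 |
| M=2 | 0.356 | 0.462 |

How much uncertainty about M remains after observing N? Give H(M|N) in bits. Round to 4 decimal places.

0.6843 bits

Chain rule: H(M|N) = H(M,N) − H(N).
Marginals: p(M) = (0.1820, 0.8180), p(N) = (0.4320, 0.5680).
H(M,N) = 1.6709 bits; H(N) = 0.9866 bits.
H(M|N) = 1.6709 − 0.9866 = 0.6843 bits.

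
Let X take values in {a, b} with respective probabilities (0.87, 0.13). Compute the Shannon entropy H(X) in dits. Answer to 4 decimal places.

0.1678 dits

H(X) = −Σ p·log₁₀ p.
  −(0.87)·log₁₀(0.87) = 0.05262
  −(0.13)·log₁₀(0.13) = 0.11519
Sum: 0.05262 + 0.11519 = 0.1678 dits.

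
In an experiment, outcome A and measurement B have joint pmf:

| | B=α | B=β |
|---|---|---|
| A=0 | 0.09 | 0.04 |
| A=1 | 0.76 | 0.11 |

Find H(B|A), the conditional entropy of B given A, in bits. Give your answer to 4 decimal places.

0.5922 bits

Chain rule: H(B|A) = H(A,B) − H(A).
Marginals: p(A) = (0.1300, 0.8700), p(B) = (0.8500, 0.1500).
H(A,B) = 1.1496 bits; H(A) = 0.5574 bits.
H(B|A) = 1.1496 − 0.5574 = 0.5922 bits.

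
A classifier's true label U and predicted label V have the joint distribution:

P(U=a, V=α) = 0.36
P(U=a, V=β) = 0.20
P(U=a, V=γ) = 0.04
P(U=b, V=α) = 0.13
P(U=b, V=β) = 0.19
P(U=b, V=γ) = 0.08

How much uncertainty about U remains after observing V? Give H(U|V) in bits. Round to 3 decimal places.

Marginals: p(U) = (0.6000, 0.4000), p(V) = (0.4900, 0.3900, 0.1200).
H(U|V) = Σ p(V) · H(U|V=·).
  V=α: p=0.4900, H(U|V=α) = 0.8346
  V=β: p=0.3900, H(U|V=β) = 0.9995
  V=γ: p=0.1200, H(U|V=γ) = 0.9183
Weighted sum = 0.909 bits.

0.909 bits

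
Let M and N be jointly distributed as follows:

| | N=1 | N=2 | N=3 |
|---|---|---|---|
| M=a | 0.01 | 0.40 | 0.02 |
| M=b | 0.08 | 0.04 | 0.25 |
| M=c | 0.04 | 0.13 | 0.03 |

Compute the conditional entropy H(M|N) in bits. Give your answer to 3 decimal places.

Marginals: p(M) = (0.4300, 0.3700, 0.2000), p(N) = (0.1300, 0.5700, 0.3000).
H(M|N) = Σ p(N) · H(M|N=·).
  N=1: p=0.1300, H(M|N=1) = 1.2389
  N=2: p=0.5700, H(M|N=2) = 1.1139
  N=3: p=0.3000, H(M|N=3) = 0.8118
Weighted sum = 1.040 bits.

1.040 bits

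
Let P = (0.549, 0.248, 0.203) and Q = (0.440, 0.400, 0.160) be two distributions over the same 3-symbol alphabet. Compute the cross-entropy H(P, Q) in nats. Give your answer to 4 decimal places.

1.0500 nats

H(P,Q) = −Σ p·ln q.
  −0.549·ln(0.440) = 0.45072
  −0.248·ln(0.400) = 0.22724
  −0.203·ln(0.160) = 0.37201
H(P,Q) = 1.0500 nats.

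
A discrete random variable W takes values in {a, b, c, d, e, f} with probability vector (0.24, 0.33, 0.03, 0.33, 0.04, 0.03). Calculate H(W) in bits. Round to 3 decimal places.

H(W) = −Σ p·log₂ p.
  −(0.24)·log₂(0.24) = 0.4941
  −(0.33)·log₂(0.33) = 0.5278
  −(0.03)·log₂(0.03) = 0.1518
  −(0.33)·log₂(0.33) = 0.5278
  −(0.04)·log₂(0.04) = 0.1858
  −(0.03)·log₂(0.03) = 0.1518
Sum: 0.4941 + 0.5278 + 0.1518 + 0.5278 + 0.1858 + 0.1518 = 2.039 bits.

2.039 bits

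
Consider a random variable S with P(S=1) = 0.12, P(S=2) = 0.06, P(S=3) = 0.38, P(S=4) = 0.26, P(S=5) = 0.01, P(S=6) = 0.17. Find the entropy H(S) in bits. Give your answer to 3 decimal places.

H(S) = −Σ p·log₂ p.
  −(0.12)·log₂(0.12) = 0.3671
  −(0.06)·log₂(0.06) = 0.2435
  −(0.38)·log₂(0.38) = 0.5305
  −(0.26)·log₂(0.26) = 0.5053
  −(0.01)·log₂(0.01) = 0.0664
  −(0.17)·log₂(0.17) = 0.4346
Sum: 0.3671 + 0.2435 + 0.5305 + 0.5053 + 0.0664 + 0.4346 = 2.147 bits.

2.147 bits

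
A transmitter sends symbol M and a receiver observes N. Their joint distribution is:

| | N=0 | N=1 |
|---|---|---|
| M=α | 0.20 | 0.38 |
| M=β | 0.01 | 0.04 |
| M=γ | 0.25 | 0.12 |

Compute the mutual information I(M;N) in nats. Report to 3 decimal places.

0.058 nats

Marginals: p(M) = (0.5800, 0.0500, 0.3700), p(N) = (0.4600, 0.5400).
I(M;N) = Σ p(x,y)·ln[p(x,y)/(p(x)p(y))].
  (α,0): 0.20·ln(0.7496) = -0.0576
  (α,1): 0.38·ln(1.2133) = 0.0735
  (β,0): 0.01·ln(0.4348) = -0.0083
  (β,1): 0.04·ln(1.4815) = 0.0157
  (γ,0): 0.25·ln(1.4689) = 0.0961
  (γ,1): 0.12·ln(0.6006) = -0.0612
Sum = 0.058 nats.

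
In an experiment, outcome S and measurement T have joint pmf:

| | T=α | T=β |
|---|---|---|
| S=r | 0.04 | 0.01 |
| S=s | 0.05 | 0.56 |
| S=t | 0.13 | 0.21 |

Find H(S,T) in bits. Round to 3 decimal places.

H(S,T) = −Σ p(x,y)·log₂ p(x,y) over all 6 cells.
  cell (r,α): −0.04·log₂0.04 = 0.1858
  cell (r,β): −0.01·log₂0.01 = 0.0664
  cell (s,α): −0.05·log₂0.05 = 0.2161
  cell (s,β): −0.56·log₂0.56 = 0.4684
  cell (t,α): −0.13·log₂0.13 = 0.3826
  cell (t,β): −0.21·log₂0.21 = 0.4728
Sum = 1.792 bits.

1.792 bits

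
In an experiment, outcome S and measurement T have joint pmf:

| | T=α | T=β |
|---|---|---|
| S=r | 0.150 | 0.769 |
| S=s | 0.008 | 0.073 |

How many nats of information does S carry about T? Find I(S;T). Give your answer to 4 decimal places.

Marginals: p(S) = (0.9190, 0.0810), p(T) = (0.1580, 0.8420).
I(S;T) = Σ p(x,y)·ln[p(x,y)/(p(x)p(y))].
  (r,α): 0.150·ln(1.0330) = 0.00488
  (r,β): 0.769·ln(0.9938) = -0.00478
  (s,α): 0.008·ln(0.6251) = -0.00376
  (s,β): 0.073·ln(1.0703) = 0.00496
Sum = 0.0013 nats.

0.0013 nats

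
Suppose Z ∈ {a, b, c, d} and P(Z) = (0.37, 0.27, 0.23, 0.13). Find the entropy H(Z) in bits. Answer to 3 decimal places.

1.911 bits

H(Z) = −Σ p·log₂ p.
  −(0.37)·log₂(0.37) = 0.5307
  −(0.27)·log₂(0.27) = 0.5100
  −(0.23)·log₂(0.23) = 0.4877
  −(0.13)·log₂(0.13) = 0.3826
Sum: 0.5307 + 0.5100 + 0.4877 + 0.3826 = 1.911 bits.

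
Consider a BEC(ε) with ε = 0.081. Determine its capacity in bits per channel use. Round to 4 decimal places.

0.9190 bits

Binary erasure channel: capacity C = 1 − ε.
C = 1 − 0.081 = 0.9190 bits per channel use.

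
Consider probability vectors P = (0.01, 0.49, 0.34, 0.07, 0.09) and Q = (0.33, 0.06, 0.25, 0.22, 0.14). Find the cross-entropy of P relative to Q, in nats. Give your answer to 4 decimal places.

H(P,Q) = −Σ p·ln q.
  −0.01·ln(0.33) = 0.01109
  −0.49·ln(0.06) = 1.37857
  −0.34·ln(0.25) = 0.47134
  −0.07·ln(0.22) = 0.10599
  −0.09·ln(0.14) = 0.17695
H(P,Q) = 2.1439 nats.

2.1439 nats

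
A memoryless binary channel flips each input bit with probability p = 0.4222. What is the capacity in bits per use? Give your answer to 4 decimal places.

Binary symmetric channel: C = 1 − h₂(ε) where h₂ is the binary entropy function.
h₂(0.4222) = −0.4222·log₂0.4222 − 0.5778·log₂0.5778 = 0.9825.
C = 1 − 0.9825 = 0.0175 bits per channel use.

0.0175 bits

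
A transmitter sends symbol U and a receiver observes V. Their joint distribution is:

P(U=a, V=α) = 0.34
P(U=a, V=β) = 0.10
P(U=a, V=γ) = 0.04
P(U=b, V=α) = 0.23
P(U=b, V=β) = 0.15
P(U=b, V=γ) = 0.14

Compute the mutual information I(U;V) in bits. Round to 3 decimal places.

Marginals: p(U) = (0.4800, 0.5200), p(V) = (0.5700, 0.2500, 0.1800).
I(U;V) = Σ p(x,y)·log₂[p(x,y)/(p(x)p(y))].
  (a,α): 0.34·log₂(1.2427) = 0.1066
  (a,β): 0.10·log₂(0.8333) = -0.0263
  (a,γ): 0.04·log₂(0.4630) = -0.0444
  (b,α): 0.23·log₂(0.7760) = -0.0842
  (b,β): 0.15·log₂(1.1538) = 0.0310
  (b,γ): 0.14·log₂(1.4957) = 0.0813
Sum = 0.064 bits.

0.064 bits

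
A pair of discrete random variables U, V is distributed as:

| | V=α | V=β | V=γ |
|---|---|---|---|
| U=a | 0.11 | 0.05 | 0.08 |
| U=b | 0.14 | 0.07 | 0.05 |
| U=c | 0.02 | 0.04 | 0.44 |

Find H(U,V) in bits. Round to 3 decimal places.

2.559 bits

H(U,V) = −Σ p(x,y)·log₂ p(x,y) over all 9 cells.
  cell (a,α): −0.11·log₂0.11 = 0.3503
  cell (a,β): −0.05·log₂0.05 = 0.2161
  cell (a,γ): −0.08·log₂0.08 = 0.2915
  cell (b,α): −0.14·log₂0.14 = 0.3971
  cell (b,β): −0.07·log₂0.07 = 0.2686
  cell (b,γ): −0.05·log₂0.05 = 0.2161
  cell (c,α): −0.02·log₂0.02 = 0.1129
  cell (c,β): −0.04·log₂0.04 = 0.1858
  cell (c,γ): −0.44·log₂0.44 = 0.5211
Sum = 2.559 bits.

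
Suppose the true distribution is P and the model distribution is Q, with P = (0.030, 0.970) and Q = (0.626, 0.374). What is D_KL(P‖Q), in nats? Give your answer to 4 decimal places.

0.8333 nats

D(P‖Q) = Σ p·ln(p/q).
  0.030·ln(0.030/0.626) = -0.09114
  0.970·ln(0.970/0.374) = 0.92445
D(P‖Q) = 0.8333 nats.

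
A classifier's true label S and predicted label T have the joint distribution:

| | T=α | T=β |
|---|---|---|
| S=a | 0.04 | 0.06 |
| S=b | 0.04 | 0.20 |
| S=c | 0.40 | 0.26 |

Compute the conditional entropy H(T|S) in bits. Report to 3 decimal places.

Chain rule: H(T|S) = H(S,T) − H(S).
Marginals: p(S) = (0.1000, 0.2400, 0.6600), p(T) = (0.4800, 0.5200).
H(S,T) = 2.1135 bits; H(S) = 1.2220 bits.
H(T|S) = 2.1135 − 1.2220 = 0.892 bits.

0.892 bits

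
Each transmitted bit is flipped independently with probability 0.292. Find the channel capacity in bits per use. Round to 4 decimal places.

Binary symmetric channel: C = 1 − h₂(ε) where h₂ is the binary entropy function.
h₂(0.292) = −0.292·log₂0.292 − 0.708·log₂0.708 = 0.8713.
C = 1 − 0.8713 = 0.1287 bits per channel use.

0.1287 bits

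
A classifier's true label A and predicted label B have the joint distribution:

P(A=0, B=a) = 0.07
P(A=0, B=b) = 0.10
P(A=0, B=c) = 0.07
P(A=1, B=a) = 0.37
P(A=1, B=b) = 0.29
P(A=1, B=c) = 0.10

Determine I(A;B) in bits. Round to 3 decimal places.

Marginals: p(A) = (0.2400, 0.7600), p(B) = (0.4400, 0.3900, 0.1700).
I(A;B) = Σ p(x,y)·log₂[p(x,y)/(p(x)p(y))].
  (0,a): 0.07·log₂(0.6629) = -0.0415
  (0,b): 0.10·log₂(1.0684) = 0.0095
  (0,c): 0.07·log₂(1.7157) = 0.0545
  (1,a): 0.37·log₂(1.1065) = 0.0540
  (1,b): 0.29·log₂(0.9784) = -0.0091
  (1,c): 0.10·log₂(0.7740) = -0.0370
Sum = 0.030 bits.

0.030 bits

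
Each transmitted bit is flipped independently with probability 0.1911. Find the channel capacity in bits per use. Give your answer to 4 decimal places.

0.2962 bits

Binary symmetric channel: C = 1 − h₂(ε) where h₂ is the binary entropy function.
h₂(0.1911) = −0.1911·log₂0.1911 − 0.8089·log₂0.8089 = 0.7038.
C = 1 − 0.7038 = 0.2962 bits per channel use.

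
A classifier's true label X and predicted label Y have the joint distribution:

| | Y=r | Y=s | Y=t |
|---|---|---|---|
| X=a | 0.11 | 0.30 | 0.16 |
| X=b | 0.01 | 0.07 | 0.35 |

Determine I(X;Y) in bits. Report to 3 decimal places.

Marginals: p(X) = (0.5700, 0.4300), p(Y) = (0.1200, 0.3700, 0.5100).
I(X;Y) = H(X) + H(Y) − H(X,Y).
H(X) = 0.9858, H(Y) = 1.3932, H(X,Y) = 2.1595.
I(X;Y) = 0.9858 + 1.3932 − 2.1595 = 0.220 bits.

0.220 bits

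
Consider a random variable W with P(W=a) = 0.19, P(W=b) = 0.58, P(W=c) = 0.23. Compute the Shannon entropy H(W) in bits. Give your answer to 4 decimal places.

1.3987 bits

H(W) = −Σ p·log₂ p.
  −(0.19)·log₂(0.19) = 0.45523
  −(0.58)·log₂(0.58) = 0.45581
  −(0.23)·log₂(0.23) = 0.48767
Sum: 0.45523 + 0.45581 + 0.48767 = 1.3987 bits.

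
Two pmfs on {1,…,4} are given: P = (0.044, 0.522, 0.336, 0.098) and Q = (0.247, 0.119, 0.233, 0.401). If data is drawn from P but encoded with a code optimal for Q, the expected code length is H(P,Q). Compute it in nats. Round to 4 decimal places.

1.7517 nats

H(P,Q) = −Σ p·ln q.
  −0.044·ln(0.247) = 0.06153
  −0.522·ln(0.119) = 1.11115
  −0.336·ln(0.233) = 0.48946
  −0.098·ln(0.401) = 0.08955
H(P,Q) = 1.7517 nats.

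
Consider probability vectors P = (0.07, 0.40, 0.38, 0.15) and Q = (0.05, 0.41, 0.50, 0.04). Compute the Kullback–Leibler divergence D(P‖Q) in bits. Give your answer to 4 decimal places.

D(P‖Q) = Σ p·log₂(p/q).
  0.07·log₂(0.07/0.05) = 0.03398
  0.40·log₂(0.40/0.41) = -0.01425
  0.38·log₂(0.38/0.50) = -0.15045
  0.15·log₂(0.15/0.04) = 0.28603
D(P‖Q) = 0.1553 bits.

0.1553 bits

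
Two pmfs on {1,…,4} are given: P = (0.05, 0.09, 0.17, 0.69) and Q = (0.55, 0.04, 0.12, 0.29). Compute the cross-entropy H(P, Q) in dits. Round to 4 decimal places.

0.6663 dits

H(P,Q) = −Σ p·log₁₀ q.
  −0.05·log₁₀(0.55) = 0.01298
  −0.09·log₁₀(0.04) = 0.12581
  −0.17·log₁₀(0.12) = 0.15654
  −0.69·log₁₀(0.29) = 0.37095
H(P,Q) = 0.6663 dits.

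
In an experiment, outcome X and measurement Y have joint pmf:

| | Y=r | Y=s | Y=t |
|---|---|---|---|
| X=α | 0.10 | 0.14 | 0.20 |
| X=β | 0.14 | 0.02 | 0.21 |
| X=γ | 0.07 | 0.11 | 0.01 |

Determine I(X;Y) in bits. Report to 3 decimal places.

Marginals: p(X) = (0.4400, 0.3700, 0.1900), p(Y) = (0.3100, 0.2700, 0.4200).
I(X;Y) = Σ p(x,y)·log₂[p(x,y)/(p(x)p(y))].
  (α,r): 0.10·log₂(0.7331) = -0.0448
  (α,s): 0.14·log₂(1.1785) = 0.0332
  (α,t): 0.20·log₂(1.0823) = 0.0228
  (β,r): 0.14·log₂(1.2206) = 0.0403
  (β,s): 0.02·log₂(0.2002) = -0.0464
  (β,t): 0.21·log₂(1.3514) = 0.0912
  (γ,r): 0.07·log₂(1.1885) = 0.0174
  (γ,s): 0.11·log₂(2.1442) = 0.1211
  (γ,t): 0.01·log₂(0.1253) = -0.0300
Sum = 0.205 bits.

0.205 bits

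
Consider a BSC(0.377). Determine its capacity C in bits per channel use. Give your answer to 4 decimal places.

Binary symmetric channel: C = 1 − h₂(ε) where h₂ is the binary entropy function.
h₂(0.377) = −0.377·log₂0.377 − 0.623·log₂0.623 = 0.9559.
C = 1 − 0.9559 = 0.0441 bits per channel use.

0.0441 bits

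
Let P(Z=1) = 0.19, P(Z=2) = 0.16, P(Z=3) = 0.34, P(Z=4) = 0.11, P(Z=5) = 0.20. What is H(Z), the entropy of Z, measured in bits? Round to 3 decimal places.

H(Z) = −Σ p·log₂ p.
  −(0.19)·log₂(0.19) = 0.4552
  −(0.16)·log₂(0.16) = 0.4230
  −(0.34)·log₂(0.34) = 0.5292
  −(0.11)·log₂(0.11) = 0.3503
  −(0.20)·log₂(0.20) = 0.4644
Sum: 0.4552 + 0.4230 + 0.5292 + 0.3503 + 0.4644 = 2.222 bits.

2.222 bits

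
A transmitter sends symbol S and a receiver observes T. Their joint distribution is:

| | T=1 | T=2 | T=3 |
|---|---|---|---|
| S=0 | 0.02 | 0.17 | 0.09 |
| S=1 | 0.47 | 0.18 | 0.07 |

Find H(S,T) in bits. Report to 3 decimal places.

2.086 bits

H(S,T) = −Σ p(x,y)·log₂ p(x,y) over all 6 cells.
  cell (0,1): −0.02·log₂0.02 = 0.1129
  cell (0,2): −0.17·log₂0.17 = 0.4346
  cell (0,3): −0.09·log₂0.09 = 0.3127
  cell (1,1): −0.47·log₂0.47 = 0.5120
  cell (1,2): −0.18·log₂0.18 = 0.4453
  cell (1,3): −0.07·log₂0.07 = 0.2686
Sum = 2.086 bits.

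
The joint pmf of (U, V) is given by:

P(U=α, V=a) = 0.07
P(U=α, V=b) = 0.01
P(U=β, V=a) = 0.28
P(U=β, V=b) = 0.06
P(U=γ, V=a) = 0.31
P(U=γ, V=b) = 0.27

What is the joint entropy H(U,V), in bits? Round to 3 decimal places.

2.127 bits

H(U,V) = −Σ p(x,y)·log₂ p(x,y) over all 6 cells.
  cell (α,a): −0.07·log₂0.07 = 0.2686
  cell (α,b): −0.01·log₂0.01 = 0.0664
  cell (β,a): −0.28·log₂0.28 = 0.5142
  cell (β,b): −0.06·log₂0.06 = 0.2435
  cell (γ,a): −0.31·log₂0.31 = 0.5238
  cell (γ,b): −0.27·log₂0.27 = 0.5100
Sum = 2.127 bits.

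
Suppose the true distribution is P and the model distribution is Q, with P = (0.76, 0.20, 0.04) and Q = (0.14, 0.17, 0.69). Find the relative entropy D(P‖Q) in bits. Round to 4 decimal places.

D(P‖Q) = Σ p·log₂(p/q).
  0.76·log₂(0.76/0.14) = 1.85484
  0.20·log₂(0.20/0.17) = 0.04689
  0.04·log₂(0.04/0.69) = -0.16434
D(P‖Q) = 1.7374 bits.

1.7374 bits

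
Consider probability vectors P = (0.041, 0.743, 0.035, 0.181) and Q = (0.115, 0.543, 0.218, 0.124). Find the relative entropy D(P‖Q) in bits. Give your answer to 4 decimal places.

0.2815 bits

D(P‖Q) = Σ p·log₂(p/q).
  0.041·log₂(0.041/0.115) = -0.06101
  0.743·log₂(0.743/0.543) = 0.33614
  0.035·log₂(0.035/0.218) = -0.09236
  0.181·log₂(0.181/0.124) = 0.09876
D(P‖Q) = 0.2815 bits.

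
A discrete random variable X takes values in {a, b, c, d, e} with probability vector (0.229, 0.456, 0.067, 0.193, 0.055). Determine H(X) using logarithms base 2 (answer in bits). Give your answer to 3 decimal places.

1.953 bits

H(X) = −Σ p·log₂ p.
  −(0.229)·log₂(0.229) = 0.4870
  −(0.456)·log₂(0.456) = 0.5166
  −(0.067)·log₂(0.067) = 0.2613
  −(0.193)·log₂(0.193) = 0.4581
  −(0.055)·log₂(0.055) = 0.2301
Sum: 0.4870 + 0.5166 + 0.2613 + 0.4581 + 0.2301 = 1.953 bits.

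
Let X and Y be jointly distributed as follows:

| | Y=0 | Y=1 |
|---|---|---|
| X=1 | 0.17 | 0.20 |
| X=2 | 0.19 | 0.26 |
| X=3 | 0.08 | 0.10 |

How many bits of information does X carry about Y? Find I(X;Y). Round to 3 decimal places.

Marginals: p(X) = (0.3700, 0.4500, 0.1800), p(Y) = (0.4400, 0.5600).
I(X;Y) = Σ p(x,y)·log₂[p(x,y)/(p(x)p(y))].
  (1,0): 0.17·log₂(1.0442) = 0.0106
  (1,1): 0.20·log₂(0.9653) = -0.0102
  (2,0): 0.19·log₂(0.9596) = -0.0113
  (2,1): 0.26·log₂(1.0317) = 0.0117
  (3,0): 0.08·log₂(1.0101) = 0.0012
  (3,1): 0.10·log₂(0.9921) = -0.0011
Sum = 0.001 bits.

0.001 bits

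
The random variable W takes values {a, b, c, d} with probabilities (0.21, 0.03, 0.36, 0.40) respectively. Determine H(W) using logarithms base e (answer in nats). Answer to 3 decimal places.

1.167 nats

H(W) = −Σ p·ln p.
  −(0.21)·ln(0.21) = 0.3277
  −(0.03)·ln(0.03) = 0.1052
  −(0.36)·ln(0.36) = 0.3678
  −(0.40)·ln(0.40) = 0.3665
Sum: 0.3277 + 0.1052 + 0.3678 + 0.3665 = 1.167 nats.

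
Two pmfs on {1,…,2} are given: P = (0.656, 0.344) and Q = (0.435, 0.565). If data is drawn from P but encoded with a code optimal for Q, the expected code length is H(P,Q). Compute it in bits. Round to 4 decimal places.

H(P,Q) = −Σ p·log₂ q.
  −0.656·log₂(0.435) = 0.78780
  −0.344·log₂(0.565) = 0.28334
H(P,Q) = 1.0711 bits.

1.0711 bits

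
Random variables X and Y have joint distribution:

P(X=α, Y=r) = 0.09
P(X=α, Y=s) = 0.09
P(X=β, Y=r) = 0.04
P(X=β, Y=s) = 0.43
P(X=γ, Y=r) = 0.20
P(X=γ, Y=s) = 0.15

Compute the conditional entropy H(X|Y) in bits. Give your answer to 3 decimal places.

Marginals: p(X) = (0.1800, 0.4700, 0.3500), p(Y) = (0.3300, 0.6700).
H(X|Y) = Σ p(Y) · H(X|Y=·).
  Y=r: p=0.3300, H(X|Y=r) = 1.3181
  Y=s: p=0.6700, H(X|Y=s) = 1.2831
Weighted sum = 1.295 bits.

1.295 bits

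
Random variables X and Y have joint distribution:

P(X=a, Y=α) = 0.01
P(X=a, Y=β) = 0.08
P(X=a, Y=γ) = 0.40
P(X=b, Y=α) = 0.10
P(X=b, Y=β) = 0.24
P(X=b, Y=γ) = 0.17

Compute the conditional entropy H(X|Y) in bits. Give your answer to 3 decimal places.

Chain rule: H(X|Y) = H(X,Y) − H(Y).
Marginals: p(X) = (0.4900, 0.5100), p(Y) = (0.1100, 0.3200, 0.5700).
H(X,Y) = 2.1476 bits; H(Y) = 1.3386 bits.
H(X|Y) = 2.1476 − 1.3386 = 0.809 bits.

0.809 bits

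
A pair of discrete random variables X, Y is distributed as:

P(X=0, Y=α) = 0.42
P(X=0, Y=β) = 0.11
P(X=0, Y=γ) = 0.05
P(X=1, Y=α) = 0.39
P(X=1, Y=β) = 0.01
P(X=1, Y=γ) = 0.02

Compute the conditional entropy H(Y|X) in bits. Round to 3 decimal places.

0.820 bits

Chain rule: H(Y|X) = H(X,Y) − H(X).
Marginals: p(X) = (0.5800, 0.4200), p(Y) = (0.8100, 0.1200, 0.0700).
H(X,Y) = 1.8011 bits; H(X) = 0.9815 bits.
H(Y|X) = 1.8011 − 0.9815 = 0.820 bits.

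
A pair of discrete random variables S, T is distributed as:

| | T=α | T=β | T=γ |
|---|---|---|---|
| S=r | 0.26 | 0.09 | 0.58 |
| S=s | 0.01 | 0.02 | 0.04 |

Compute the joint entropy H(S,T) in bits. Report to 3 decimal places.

1.639 bits

H(S,T) = −Σ p(x,y)·log₂ p(x,y) over all 6 cells.
  cell (r,α): −0.26·log₂0.26 = 0.5053
  cell (r,β): −0.09·log₂0.09 = 0.3127
  cell (r,γ): −0.58·log₂0.58 = 0.4558
  cell (s,α): −0.01·log₂0.01 = 0.0664
  cell (s,β): −0.02·log₂0.02 = 0.1129
  cell (s,γ): −0.04·log₂0.04 = 0.1858
Sum = 1.639 bits.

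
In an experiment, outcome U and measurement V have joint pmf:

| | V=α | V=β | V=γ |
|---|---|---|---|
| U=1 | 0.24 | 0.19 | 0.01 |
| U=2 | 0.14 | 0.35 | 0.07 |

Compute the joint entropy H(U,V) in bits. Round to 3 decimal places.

H(U,V) = −Σ p(x,y)·log₂ p(x,y) over all 6 cells.
  cell (1,α): −0.24·log₂0.24 = 0.4941
  cell (1,β): −0.19·log₂0.19 = 0.4552
  cell (1,γ): −0.01·log₂0.01 = 0.0664
  cell (2,α): −0.14·log₂0.14 = 0.3971
  cell (2,β): −0.35·log₂0.35 = 0.5301
  cell (2,γ): −0.07·log₂0.07 = 0.2686
Sum = 2.212 bits.

2.212 bits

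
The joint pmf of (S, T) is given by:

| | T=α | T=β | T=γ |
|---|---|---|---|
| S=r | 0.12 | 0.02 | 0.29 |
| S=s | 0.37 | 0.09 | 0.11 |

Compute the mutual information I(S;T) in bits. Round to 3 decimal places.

0.178 bits

Marginals: p(S) = (0.4300, 0.5700), p(T) = (0.4900, 0.1100, 0.4000).
I(S;T) = Σ p(x,y)·log₂[p(x,y)/(p(x)p(y))].
  (r,α): 0.12·log₂(0.5695) = -0.0975
  (r,β): 0.02·log₂(0.4228) = -0.0248
  (r,γ): 0.29·log₂(1.6860) = 0.2186
  (s,α): 0.37·log₂(1.3247) = 0.1501
  (s,β): 0.09·log₂(1.4354) = 0.0469
  (s,γ): 0.11·log₂(0.4825) = -0.1157
Sum = 0.178 bits.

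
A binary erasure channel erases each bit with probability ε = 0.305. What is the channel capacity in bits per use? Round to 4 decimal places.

0.6950 bits

Binary erasure channel: capacity C = 1 − ε.
C = 1 − 0.305 = 0.6950 bits per channel use.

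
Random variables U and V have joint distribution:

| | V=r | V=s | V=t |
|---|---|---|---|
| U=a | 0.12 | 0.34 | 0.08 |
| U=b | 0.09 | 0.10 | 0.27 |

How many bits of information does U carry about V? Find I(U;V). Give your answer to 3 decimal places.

0.177 bits

Marginals: p(U) = (0.5400, 0.4600), p(V) = (0.2100, 0.4400, 0.3500).
I(U;V) = Σ p(x,y)·log₂[p(x,y)/(p(x)p(y))].
  (a,r): 0.12·log₂(1.0582) = 0.0098
  (a,s): 0.34·log₂(1.4310) = 0.1758
  (a,t): 0.08·log₂(0.4233) = -0.0992
  (b,r): 0.09·log₂(0.9317) = -0.0092
  (b,s): 0.10·log₂(0.4941) = -0.1017
  (b,t): 0.27·log₂(1.6770) = 0.2014
Sum = 0.177 bits.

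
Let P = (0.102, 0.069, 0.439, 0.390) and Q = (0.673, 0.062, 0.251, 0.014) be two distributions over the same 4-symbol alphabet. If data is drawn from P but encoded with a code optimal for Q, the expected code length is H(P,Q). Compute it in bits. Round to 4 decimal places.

H(P,Q) = −Σ p·log₂ q.
  −0.102·log₂(0.673) = 0.05827
  −0.069·log₂(0.062) = 0.27680
  −0.439·log₂(0.251) = 0.87547
  −0.390·log₂(0.014) = 2.40179
H(P,Q) = 3.6123 bits.

3.6123 bits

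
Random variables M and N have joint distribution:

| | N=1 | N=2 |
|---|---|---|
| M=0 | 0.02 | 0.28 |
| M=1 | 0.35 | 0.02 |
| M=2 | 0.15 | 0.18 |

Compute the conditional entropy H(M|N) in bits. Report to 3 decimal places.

Marginals: p(M) = (0.3000, 0.3700, 0.3300), p(N) = (0.5200, 0.4800).
H(M|N) = Σ p(N) · H(M|N=·).
  N=1: p=0.5200, H(M|N=1) = 1.0826
  N=2: p=0.4800, H(M|N=2) = 1.1753
Weighted sum = 1.127 bits.

1.127 bits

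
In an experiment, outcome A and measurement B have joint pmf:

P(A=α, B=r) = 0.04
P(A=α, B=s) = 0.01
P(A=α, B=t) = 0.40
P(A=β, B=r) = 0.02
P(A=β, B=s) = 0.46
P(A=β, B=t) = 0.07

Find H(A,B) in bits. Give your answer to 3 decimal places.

H(A,B) = −Σ p(x,y)·log₂ p(x,y) over all 6 cells.
  cell (α,r): −0.04·log₂0.04 = 0.1858
  cell (α,s): −0.01·log₂0.01 = 0.0664
  cell (α,t): −0.40·log₂0.40 = 0.5288
  cell (β,r): −0.02·log₂0.02 = 0.1129
  cell (β,s): −0.46·log₂0.46 = 0.5153
  cell (β,t): −0.07·log₂0.07 = 0.2686
Sum = 1.678 bits.

1.678 bits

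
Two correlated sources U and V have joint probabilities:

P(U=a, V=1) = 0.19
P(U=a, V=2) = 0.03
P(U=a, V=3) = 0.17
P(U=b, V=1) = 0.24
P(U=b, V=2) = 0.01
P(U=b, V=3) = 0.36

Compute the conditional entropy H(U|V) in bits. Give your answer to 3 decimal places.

0.938 bits

Marginals: p(U) = (0.3900, 0.6100), p(V) = (0.4300, 0.0400, 0.5300).
H(U|V) = Σ p(V) · H(U|V=·).
  V=1: p=0.4300, H(U|V=1) = 0.9902
  V=2: p=0.0400, H(U|V=2) = 0.8113
  V=3: p=0.5300, H(U|V=3) = 0.9052
Weighted sum = 0.938 bits.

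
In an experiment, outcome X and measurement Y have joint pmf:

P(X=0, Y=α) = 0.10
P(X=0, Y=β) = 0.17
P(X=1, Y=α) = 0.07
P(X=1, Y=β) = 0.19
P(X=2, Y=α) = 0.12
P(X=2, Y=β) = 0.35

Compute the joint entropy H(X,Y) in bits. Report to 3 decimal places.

2.388 bits

H(X,Y) = −Σ p(x,y)·log₂ p(x,y) over all 6 cells.
  cell (0,α): −0.10·log₂0.10 = 0.3322
  cell (0,β): −0.17·log₂0.17 = 0.4346
  cell (1,α): −0.07·log₂0.07 = 0.2686
  cell (1,β): −0.19·log₂0.19 = 0.4552
  cell (2,α): −0.12·log₂0.12 = 0.3671
  cell (2,β): −0.35·log₂0.35 = 0.5301
Sum = 2.388 bits.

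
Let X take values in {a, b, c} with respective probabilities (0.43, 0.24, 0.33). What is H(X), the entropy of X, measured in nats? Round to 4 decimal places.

1.0713 nats

H(X) = −Σ p·ln p.
  −(0.43)·ln(0.43) = 0.36291
  −(0.24)·ln(0.24) = 0.34251
  −(0.33)·ln(0.33) = 0.36586
Sum: 0.36291 + 0.34251 + 0.36586 = 1.0713 nats.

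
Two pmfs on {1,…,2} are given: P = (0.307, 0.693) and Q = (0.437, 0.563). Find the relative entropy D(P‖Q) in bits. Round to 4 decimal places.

D(P‖Q) = Σ p·log₂(p/q).
  0.307·log₂(0.307/0.437) = -0.15638
  0.693·log₂(0.693/0.563) = 0.20771
D(P‖Q) = 0.0513 bits.

0.0513 bits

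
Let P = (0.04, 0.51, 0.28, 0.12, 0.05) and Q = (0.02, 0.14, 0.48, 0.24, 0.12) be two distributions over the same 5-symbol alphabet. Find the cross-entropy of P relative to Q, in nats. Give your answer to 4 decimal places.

1.6420 nats

H(P,Q) = −Σ p·ln q.
  −0.04·ln(0.02) = 0.15648
  −0.51·ln(0.14) = 1.00272
  −0.28·ln(0.48) = 0.20551
  −0.12·ln(0.24) = 0.17125
  −0.05·ln(0.12) = 0.10601
H(P,Q) = 1.6420 nats.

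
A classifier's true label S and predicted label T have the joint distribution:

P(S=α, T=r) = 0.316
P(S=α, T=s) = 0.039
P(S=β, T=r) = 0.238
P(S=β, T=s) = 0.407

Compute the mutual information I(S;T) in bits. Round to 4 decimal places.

0.2016 bits

Marginals: p(S) = (0.3550, 0.6450), p(T) = (0.5540, 0.4460).
I(S;T) = Σ p(x,y)·log₂[p(x,y)/(p(x)p(y))].
  (α,r): 0.316·log₂(1.6068) = 0.21619
  (α,s): 0.039·log₂(0.2463) = -0.07883
  (β,r): 0.238·log₂(0.6661) = -0.13954
  (β,s): 0.407·log₂(1.4148) = 0.20375
Sum = 0.2016 bits.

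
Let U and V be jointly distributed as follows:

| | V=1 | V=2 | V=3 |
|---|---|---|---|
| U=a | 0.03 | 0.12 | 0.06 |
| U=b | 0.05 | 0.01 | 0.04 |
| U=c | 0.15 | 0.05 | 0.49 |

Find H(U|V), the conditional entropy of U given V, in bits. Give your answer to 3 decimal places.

Marginals: p(U) = (0.2100, 0.1000, 0.6900), p(V) = (0.2300, 0.1800, 0.5900).
H(U|V) = Σ p(V) · H(U|V=·).
  V=1: p=0.2300, H(U|V=1) = 1.2641
  V=2: p=0.1800, H(U|V=2) = 1.1350
  V=3: p=0.5900, H(U|V=3) = 0.8211
Weighted sum = 0.979 bits.

0.979 bits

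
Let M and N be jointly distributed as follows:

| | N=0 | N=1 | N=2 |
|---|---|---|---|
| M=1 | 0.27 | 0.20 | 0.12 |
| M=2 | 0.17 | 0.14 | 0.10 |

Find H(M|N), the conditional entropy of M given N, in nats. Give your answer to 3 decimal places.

Chain rule: H(M|N) = H(M,N) − H(N).
Marginals: p(M) = (0.5900, 0.4100), p(N) = (0.4400, 0.3400, 0.2200).
H(M,N) = 1.7366 nats; H(N) = 1.0611 nats.
H(M|N) = 1.7366 − 1.0611 = 0.675 nats.

0.675 nats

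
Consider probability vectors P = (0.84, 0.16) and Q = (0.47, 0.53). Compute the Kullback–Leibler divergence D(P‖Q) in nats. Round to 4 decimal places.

D(P‖Q) = Σ p·ln(p/q).
  0.84·ln(0.84/0.47) = 0.48776
  0.16·ln(0.16/0.53) = -0.19163
D(P‖Q) = 0.2961 nats.

0.2961 nats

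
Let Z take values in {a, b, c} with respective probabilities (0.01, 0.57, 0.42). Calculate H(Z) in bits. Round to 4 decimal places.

1.0543 bits

H(Z) = −Σ p·log₂ p.
  −(0.01)·log₂(0.01) = 0.06644
  −(0.57)·log₂(0.57) = 0.46225
  −(0.42)·log₂(0.42) = 0.52565
Sum: 0.06644 + 0.46225 + 0.52565 = 1.0543 bits.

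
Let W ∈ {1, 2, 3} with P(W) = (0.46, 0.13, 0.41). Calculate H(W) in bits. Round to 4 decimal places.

1.4254 bits

H(W) = −Σ p·log₂ p.
  −(0.46)·log₂(0.46) = 0.51534
  −(0.13)·log₂(0.13) = 0.38264
  −(0.41)·log₂(0.41) = 0.52738
Sum: 0.51534 + 0.38264 + 0.52738 = 1.4254 bits.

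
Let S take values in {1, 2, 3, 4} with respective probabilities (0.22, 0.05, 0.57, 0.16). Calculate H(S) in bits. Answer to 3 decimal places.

1.582 bits

H(S) = −Σ p·log₂ p.
  −(0.22)·log₂(0.22) = 0.4806
  −(0.05)·log₂(0.05) = 0.2161
  −(0.57)·log₂(0.57) = 0.4623
  −(0.16)·log₂(0.16) = 0.4230
Sum: 0.4806 + 0.2161 + 0.4623 + 0.4230 = 1.582 bits.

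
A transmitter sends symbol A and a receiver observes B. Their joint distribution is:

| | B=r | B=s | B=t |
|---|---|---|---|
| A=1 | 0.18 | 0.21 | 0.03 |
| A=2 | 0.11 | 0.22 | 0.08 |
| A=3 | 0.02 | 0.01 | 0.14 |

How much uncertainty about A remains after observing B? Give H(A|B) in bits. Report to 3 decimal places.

1.224 bits

Chain rule: H(A|B) = H(A,B) − H(B).
Marginals: p(A) = (0.4200, 0.4100, 0.1700), p(B) = (0.3100, 0.4400, 0.2500).
H(A,B) = 2.7687 bits; H(B) = 1.5449 bits.
H(A|B) = 2.7687 − 1.5449 = 1.224 bits.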